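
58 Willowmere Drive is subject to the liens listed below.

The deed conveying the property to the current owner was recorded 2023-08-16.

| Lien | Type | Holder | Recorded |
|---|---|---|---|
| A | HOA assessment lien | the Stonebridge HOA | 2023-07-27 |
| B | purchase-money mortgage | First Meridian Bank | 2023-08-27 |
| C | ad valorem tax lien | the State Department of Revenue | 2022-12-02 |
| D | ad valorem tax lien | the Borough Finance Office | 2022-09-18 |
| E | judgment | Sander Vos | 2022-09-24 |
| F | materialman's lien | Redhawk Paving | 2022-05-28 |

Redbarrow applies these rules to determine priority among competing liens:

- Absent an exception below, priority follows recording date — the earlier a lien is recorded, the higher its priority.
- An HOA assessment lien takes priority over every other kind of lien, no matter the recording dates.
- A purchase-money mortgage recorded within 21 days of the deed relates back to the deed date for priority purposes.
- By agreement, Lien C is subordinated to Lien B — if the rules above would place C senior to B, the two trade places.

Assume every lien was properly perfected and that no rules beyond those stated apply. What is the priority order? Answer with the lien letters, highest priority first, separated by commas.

Effective dates after the stated exceptions: B was recorded within the 21-day window, so its effective date is the deed date 2023-08-16.
As an HOA assessment lien, A is senior to every other lien.
Ordering the rest by effective date: F (2022-05-28), D (2022-09-18), E (2022-09-24), C (2022-12-02), B (2023-08-16).
Because C would otherwise rank above B, the subordination swaps them.

A, F, D, E, B, C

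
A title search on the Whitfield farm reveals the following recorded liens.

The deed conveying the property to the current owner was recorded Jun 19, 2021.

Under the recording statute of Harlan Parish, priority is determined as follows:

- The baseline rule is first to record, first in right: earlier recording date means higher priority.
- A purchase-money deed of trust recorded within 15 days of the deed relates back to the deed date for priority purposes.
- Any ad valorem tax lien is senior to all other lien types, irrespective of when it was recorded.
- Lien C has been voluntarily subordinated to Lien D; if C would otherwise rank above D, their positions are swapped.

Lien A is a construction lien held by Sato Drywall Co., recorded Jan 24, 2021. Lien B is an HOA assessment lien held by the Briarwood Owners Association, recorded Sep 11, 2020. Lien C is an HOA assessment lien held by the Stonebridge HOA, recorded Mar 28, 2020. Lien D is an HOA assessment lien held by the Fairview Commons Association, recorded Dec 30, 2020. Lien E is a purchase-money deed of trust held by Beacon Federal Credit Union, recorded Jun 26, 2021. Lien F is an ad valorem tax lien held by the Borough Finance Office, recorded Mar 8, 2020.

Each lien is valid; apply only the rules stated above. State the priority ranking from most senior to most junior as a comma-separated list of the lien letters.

Adjusting effective dates: E relates back to the deed date Jun 19, 2021.
F is an ad valorem tax lien and takes priority over every other lien.
The other liens, earliest effective date first: C (Mar 28, 2020), B (Sep 11, 2020), D (Dec 30, 2020), A (Jan 24, 2021), E (Jun 19, 2021).
The subordination applies — C was senior to D — so C and D swap.

F, D, B, C, A, E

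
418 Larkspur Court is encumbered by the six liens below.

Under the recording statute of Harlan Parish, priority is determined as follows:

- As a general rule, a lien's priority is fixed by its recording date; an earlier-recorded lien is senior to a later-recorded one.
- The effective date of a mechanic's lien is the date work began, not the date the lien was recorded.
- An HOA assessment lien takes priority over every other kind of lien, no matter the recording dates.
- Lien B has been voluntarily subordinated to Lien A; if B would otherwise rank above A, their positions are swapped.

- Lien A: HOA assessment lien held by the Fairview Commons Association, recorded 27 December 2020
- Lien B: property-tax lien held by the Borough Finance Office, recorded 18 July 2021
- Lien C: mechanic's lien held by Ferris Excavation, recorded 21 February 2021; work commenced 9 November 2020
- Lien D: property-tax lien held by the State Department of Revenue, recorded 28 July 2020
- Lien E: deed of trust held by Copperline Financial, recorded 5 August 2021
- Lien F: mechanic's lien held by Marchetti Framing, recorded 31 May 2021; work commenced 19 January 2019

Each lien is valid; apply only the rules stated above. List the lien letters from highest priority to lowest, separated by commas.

Effective dates after the stated exceptions: C is treated as recorded 9 November 2020, the work-commencement date; F's effective date is 19 January 2019, when work began.
A is an HOA assessment lien and takes priority over every other lien.
Among the remaining liens, by effective date: F (19 January 2019), D (28 July 2020), C (9 November 2020), B (18 July 2021), E (5 August 2021).
B already ranks below A; the subordination has no effect.

A, F, D, C, B, E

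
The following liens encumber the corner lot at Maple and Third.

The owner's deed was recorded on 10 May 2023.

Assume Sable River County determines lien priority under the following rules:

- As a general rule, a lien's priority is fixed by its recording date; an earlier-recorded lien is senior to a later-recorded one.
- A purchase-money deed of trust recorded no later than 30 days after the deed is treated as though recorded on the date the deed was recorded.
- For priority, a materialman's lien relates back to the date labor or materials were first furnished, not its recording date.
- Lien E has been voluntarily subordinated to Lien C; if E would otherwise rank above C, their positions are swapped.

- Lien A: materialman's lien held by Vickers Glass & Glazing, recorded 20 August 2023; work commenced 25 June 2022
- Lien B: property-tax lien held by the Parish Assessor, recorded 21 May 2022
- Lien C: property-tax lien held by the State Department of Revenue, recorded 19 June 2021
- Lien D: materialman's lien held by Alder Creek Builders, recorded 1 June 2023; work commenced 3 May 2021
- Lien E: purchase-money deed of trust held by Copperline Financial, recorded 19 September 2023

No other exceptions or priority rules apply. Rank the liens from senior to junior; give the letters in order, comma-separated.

Adjusting effective dates: A is treated as recorded 25 June 2022, the work-commencement date; D is treated as recorded 3 May 2021, the work-commencement date; E was recorded 132 days after the deed, outside the 30-day window, so it keeps its recording date.
By effective date, earliest first: D (3 May 2021), C (19 June 2021), B (21 May 2022), A (25 June 2022), E (19 September 2023).
E is already junior to C, so the subordination agreement changes nothing.

D, C, B, A, E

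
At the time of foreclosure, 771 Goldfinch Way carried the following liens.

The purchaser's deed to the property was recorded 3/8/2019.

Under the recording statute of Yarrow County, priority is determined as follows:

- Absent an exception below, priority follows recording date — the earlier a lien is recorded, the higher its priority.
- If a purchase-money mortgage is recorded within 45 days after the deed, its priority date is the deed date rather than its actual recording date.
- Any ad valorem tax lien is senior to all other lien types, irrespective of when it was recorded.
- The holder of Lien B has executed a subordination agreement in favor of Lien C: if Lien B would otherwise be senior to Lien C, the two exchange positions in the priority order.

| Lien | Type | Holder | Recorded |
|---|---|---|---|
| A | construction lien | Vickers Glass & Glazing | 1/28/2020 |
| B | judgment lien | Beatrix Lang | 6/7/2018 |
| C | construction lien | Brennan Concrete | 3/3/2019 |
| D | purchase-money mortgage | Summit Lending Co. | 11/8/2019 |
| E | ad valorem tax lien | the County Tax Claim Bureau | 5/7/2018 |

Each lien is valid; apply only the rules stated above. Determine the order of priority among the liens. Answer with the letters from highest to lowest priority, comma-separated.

Adjusting effective dates: D missed the 45-day window (245 days after the deed), so its recording date stands.
E is an ad valorem tax lien, so it outranks all other liens regardless of date.
Remaining liens by effective date: B (6/7/2018), C (3/3/2019), D (11/8/2019), A (1/28/2020).
The subordination applies — B was senior to C — so B and C swap.

E, C, B, D, A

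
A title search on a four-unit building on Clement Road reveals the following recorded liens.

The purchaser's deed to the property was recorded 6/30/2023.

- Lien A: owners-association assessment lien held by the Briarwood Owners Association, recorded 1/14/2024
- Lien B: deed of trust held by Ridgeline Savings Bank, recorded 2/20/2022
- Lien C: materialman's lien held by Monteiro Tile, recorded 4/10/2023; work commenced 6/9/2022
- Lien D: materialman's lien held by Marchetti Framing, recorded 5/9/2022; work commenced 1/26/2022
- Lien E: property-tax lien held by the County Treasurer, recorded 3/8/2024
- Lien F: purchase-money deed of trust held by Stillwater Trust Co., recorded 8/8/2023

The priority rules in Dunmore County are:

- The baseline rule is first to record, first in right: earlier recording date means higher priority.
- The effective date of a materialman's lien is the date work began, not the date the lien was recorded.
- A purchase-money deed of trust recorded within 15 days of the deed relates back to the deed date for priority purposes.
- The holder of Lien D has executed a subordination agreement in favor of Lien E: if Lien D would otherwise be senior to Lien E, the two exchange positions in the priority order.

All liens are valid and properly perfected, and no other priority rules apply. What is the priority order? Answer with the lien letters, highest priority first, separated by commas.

E, B, C, F, A, D

Effective dates after the stated exceptions: C relates back to 6/9/2022 (work commenced); D is treated as recorded 1/26/2022, the work-commencement date; F missed the 15-day window (39 days after the deed), so its recording date stands.
Ordering by effective date: D (1/26/2022), B (2/20/2022), C (6/9/2022), F (8/8/2023), A (1/14/2024), E (3/8/2024).
D would otherwise be senior to E, so under the subordination agreement D and E exchange positions.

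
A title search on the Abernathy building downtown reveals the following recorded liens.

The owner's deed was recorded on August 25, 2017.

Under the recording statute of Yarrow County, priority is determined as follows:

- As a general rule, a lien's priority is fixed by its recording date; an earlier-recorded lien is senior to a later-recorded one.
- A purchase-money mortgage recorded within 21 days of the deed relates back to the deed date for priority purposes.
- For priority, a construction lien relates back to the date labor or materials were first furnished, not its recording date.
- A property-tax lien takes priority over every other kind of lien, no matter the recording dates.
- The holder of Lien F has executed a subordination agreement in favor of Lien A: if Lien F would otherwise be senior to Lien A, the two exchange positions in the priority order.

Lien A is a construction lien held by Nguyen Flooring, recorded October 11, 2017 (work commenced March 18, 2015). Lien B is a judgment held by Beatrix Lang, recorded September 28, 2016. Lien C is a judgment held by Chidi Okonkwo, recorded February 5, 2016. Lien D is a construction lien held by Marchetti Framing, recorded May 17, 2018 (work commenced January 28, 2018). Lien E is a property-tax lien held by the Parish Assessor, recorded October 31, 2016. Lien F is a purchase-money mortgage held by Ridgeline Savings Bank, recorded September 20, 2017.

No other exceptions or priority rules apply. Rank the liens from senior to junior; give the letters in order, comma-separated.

Adjusting effective dates: A relates back to March 18, 2015 (work commenced); D relates back to January 28, 2018 (work commenced); F missed the 21-day window (26 days after the deed), so its recording date stands.
E is a property-tax lien, so it outranks all other liens regardless of date.
Ordering the rest by effective date: A (March 18, 2015), C (February 5, 2016), B (September 28, 2016), F (September 20, 2017), D (January 28, 2018).
F is already junior to A, so the subordination agreement changes nothing.

E, A, C, B, F, D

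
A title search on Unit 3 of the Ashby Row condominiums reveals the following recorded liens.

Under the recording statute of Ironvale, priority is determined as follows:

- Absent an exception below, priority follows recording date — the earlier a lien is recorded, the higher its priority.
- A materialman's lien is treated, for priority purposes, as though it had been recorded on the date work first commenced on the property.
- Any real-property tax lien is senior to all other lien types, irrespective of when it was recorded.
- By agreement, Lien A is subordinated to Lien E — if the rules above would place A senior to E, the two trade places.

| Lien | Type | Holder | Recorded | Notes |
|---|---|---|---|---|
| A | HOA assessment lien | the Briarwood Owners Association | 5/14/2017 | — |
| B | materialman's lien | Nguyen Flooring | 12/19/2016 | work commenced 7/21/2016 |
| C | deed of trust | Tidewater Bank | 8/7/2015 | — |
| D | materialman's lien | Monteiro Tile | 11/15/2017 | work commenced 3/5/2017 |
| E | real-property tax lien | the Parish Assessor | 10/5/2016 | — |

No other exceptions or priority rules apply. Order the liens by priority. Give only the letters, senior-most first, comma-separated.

E, C, B, D, A

Effective dates: B relates back to 7/21/2016 (work commenced); D relates back to 3/5/2017 (work commenced).
E, as a real-property tax lien, has superpriority and ranks first.
Among the remaining liens, by effective date: C (8/7/2015), B (7/21/2016), D (3/5/2017), A (5/14/2017).
A already ranks below E; the subordination has no effect.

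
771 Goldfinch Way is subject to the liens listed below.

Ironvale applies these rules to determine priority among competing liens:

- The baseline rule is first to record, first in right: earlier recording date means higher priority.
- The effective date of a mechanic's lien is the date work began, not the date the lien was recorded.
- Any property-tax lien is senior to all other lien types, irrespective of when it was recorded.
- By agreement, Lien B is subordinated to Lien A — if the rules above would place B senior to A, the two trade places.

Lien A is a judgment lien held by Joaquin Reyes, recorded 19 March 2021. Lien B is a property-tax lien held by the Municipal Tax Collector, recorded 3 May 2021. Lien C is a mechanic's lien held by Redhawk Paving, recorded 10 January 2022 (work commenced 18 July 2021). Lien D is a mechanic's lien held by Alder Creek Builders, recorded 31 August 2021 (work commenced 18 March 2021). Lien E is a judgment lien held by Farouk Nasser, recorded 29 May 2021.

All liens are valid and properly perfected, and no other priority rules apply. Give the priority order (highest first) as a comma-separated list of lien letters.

A, D, B, E, C

Effective dates: C's effective date is 18 July 2021, when work began; D relates back to 18 March 2021 (work commenced).
As a property-tax lien, B is senior to every other lien.
Ordering the rest by effective date: D (18 March 2021), A (19 March 2021), E (29 May 2021), C (18 July 2021).
Because B would otherwise rank above A, the subordination swaps them.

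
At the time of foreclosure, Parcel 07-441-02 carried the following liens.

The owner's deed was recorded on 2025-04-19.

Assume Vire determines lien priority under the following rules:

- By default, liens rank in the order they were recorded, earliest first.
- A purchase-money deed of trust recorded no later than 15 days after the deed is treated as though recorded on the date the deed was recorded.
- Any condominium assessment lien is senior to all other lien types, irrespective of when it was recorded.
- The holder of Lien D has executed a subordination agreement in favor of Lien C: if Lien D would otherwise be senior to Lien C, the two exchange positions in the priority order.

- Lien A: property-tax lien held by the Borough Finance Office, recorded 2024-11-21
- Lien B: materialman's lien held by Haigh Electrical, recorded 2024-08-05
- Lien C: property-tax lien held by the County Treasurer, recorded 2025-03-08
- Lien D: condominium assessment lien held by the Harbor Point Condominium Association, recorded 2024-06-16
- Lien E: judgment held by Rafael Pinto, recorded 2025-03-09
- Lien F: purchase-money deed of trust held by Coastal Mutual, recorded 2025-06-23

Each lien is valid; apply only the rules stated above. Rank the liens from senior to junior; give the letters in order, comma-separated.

C, B, A, D, E, F

Effective dates: F was recorded 65 days after the deed — beyond 15 days — so no relation-back applies.
D is a condominium assessment lien and takes priority over every other lien.
The other liens, earliest effective date first: B (2024-08-05), A (2024-11-21), C (2025-03-08), E (2025-03-09), F (2025-06-23).
The subordination applies — D was senior to C — so D and C swap.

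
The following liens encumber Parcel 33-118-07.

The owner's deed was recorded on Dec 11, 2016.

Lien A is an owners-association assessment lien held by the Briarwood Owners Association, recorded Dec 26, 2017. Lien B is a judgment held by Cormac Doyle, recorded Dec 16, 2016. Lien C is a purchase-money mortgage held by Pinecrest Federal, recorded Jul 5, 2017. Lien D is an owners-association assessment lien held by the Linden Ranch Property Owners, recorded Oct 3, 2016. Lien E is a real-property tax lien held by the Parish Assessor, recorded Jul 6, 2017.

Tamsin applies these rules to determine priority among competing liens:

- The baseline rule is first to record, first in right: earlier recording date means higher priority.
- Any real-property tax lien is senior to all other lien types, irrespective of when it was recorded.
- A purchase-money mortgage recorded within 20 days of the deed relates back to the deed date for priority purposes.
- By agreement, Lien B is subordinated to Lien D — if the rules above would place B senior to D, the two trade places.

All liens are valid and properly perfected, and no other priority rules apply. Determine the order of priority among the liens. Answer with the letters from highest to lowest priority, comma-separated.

E, D, B, C, A

First, effective dates: C was recorded 206 days after the deed, outside the 20-day window, so it keeps its recording date.
E is a real-property tax lien and takes priority over every other lien.
The other liens, earliest effective date first: D (Oct 3, 2016), B (Dec 16, 2016), C (Jul 5, 2017), A (Dec 26, 2017).
B is already junior to D, so the subordination agreement changes nothing.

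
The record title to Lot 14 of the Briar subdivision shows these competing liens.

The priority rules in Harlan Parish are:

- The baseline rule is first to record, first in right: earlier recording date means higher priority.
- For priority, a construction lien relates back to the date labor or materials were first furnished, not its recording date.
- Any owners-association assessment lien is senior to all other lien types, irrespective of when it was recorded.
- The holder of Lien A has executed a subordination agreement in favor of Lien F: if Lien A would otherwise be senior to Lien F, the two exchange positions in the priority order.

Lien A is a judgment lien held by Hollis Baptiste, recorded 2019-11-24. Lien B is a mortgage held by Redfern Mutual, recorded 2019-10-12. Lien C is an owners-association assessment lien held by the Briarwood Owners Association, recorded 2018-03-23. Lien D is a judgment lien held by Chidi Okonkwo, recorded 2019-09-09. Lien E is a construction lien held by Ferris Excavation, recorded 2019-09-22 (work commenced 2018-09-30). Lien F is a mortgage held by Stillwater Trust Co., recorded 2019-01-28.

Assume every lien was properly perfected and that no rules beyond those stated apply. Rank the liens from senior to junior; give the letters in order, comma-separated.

Effective dates: E relates back to 2018-09-30 (work commenced).
C is an owners-association assessment lien and takes priority over every other lien.
The other liens, earliest effective date first: E (2018-09-30), F (2019-01-28), D (2019-09-09), B (2019-10-12), A (2019-11-24).
Since A is not senior to F, the subordination leaves the order unchanged.

C, E, F, D, B, A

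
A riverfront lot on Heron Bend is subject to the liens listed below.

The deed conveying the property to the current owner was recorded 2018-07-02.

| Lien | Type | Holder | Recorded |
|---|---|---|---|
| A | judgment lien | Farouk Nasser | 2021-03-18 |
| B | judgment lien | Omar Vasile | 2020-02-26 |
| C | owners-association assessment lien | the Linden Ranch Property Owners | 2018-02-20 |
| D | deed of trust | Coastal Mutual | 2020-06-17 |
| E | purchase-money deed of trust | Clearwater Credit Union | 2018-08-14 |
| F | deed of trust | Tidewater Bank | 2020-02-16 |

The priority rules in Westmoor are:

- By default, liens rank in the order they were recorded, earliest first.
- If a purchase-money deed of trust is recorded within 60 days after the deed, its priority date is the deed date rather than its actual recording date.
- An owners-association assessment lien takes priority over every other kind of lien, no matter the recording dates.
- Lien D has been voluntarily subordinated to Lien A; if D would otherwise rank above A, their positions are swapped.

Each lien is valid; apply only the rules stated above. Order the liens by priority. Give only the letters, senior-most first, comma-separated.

C, E, F, B, A, D

Adjusting effective dates: E's effective date is the deed date, 2018-07-02.
C, as an owners-association assessment lien, has superpriority and ranks first.
Remaining liens by effective date: E (2018-07-02), F (2020-02-16), B (2020-02-26), D (2020-06-17), A (2021-03-18).
Because D would otherwise rank above A, the subordination swaps them.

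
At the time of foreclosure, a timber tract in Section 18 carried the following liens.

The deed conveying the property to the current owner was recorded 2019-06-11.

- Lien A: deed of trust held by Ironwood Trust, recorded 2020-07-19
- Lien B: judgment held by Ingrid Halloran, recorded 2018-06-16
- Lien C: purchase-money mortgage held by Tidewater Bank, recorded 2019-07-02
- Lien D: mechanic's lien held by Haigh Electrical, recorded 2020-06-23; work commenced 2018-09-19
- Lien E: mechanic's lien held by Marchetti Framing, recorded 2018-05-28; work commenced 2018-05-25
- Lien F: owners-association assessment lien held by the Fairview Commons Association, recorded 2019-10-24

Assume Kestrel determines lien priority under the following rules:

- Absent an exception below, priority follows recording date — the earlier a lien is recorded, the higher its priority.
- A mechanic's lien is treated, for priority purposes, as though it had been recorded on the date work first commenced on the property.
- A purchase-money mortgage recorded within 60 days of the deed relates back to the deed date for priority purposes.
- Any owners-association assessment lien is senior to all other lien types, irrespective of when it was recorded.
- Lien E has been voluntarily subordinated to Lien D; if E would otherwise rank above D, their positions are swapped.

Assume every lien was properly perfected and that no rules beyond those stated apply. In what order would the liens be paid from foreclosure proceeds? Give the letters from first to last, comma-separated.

F, D, B, E, C, A

First, effective dates: C was recorded within the 60-day window, so its effective date is the deed date 2019-06-11; D's effective date is 2018-09-19, when work began; E is treated as recorded 2018-05-25, the work-commencement date.
F, as an owners-association assessment lien, has superpriority and ranks first.
Among the remaining liens, by effective date: E (2018-05-25), B (2018-06-16), D (2018-09-19), C (2019-06-11), A (2020-07-19).
E would otherwise be senior to D, so under the subordination agreement E and D exchange positions.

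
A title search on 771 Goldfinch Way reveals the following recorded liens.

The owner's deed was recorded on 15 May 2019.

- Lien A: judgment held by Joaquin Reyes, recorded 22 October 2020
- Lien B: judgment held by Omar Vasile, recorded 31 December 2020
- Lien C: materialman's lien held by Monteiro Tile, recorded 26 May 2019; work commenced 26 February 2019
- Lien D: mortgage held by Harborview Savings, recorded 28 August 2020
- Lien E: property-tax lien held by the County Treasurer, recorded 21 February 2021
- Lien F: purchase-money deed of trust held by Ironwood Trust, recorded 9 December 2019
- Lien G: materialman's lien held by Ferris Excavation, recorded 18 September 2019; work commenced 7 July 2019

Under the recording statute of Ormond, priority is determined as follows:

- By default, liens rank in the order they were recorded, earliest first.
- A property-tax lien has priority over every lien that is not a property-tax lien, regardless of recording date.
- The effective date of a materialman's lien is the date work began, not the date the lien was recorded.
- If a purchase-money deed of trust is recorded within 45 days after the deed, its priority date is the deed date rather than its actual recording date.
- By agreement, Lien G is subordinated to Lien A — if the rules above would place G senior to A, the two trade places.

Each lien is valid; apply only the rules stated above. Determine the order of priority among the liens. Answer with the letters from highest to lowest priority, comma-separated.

Effective dates: C relates back to 26 February 2019 (work commenced); F missed the 45-day window (208 days after the deed), so its recording date stands; G is treated as recorded 7 July 2019, the work-commencement date.
As a property-tax lien, E is senior to every other lien.
Among the remaining liens, by effective date: C (26 February 2019), G (7 July 2019), F (9 December 2019), D (28 August 2020), A (22 October 2020), B (31 December 2020).
The subordination applies — G was senior to A — so G and A swap.

E, C, A, F, D, G, B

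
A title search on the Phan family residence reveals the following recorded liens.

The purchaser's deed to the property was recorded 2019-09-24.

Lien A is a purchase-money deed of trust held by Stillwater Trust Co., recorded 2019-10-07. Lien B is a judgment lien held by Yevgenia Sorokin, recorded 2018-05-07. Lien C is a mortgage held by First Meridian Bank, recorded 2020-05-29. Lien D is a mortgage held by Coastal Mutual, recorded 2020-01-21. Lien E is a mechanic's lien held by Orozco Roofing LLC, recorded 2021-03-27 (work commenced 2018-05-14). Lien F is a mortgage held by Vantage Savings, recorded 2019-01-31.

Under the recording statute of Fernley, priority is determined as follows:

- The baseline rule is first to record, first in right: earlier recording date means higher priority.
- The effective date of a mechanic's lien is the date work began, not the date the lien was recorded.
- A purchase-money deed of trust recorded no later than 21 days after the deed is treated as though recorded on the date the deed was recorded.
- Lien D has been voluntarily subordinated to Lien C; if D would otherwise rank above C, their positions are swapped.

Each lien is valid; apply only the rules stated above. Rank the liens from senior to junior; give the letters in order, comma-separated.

Effective dates: A was recorded within the 21-day window, so its effective date is the deed date 2019-09-24; E relates back to 2018-05-14 (work commenced).
Ordering by effective date: B (2018-05-07), E (2018-05-14), F (2019-01-31), A (2019-09-24), D (2020-01-21), C (2020-05-29).
Because D would otherwise rank above C, the subordination swaps them.

B, E, F, A, C, D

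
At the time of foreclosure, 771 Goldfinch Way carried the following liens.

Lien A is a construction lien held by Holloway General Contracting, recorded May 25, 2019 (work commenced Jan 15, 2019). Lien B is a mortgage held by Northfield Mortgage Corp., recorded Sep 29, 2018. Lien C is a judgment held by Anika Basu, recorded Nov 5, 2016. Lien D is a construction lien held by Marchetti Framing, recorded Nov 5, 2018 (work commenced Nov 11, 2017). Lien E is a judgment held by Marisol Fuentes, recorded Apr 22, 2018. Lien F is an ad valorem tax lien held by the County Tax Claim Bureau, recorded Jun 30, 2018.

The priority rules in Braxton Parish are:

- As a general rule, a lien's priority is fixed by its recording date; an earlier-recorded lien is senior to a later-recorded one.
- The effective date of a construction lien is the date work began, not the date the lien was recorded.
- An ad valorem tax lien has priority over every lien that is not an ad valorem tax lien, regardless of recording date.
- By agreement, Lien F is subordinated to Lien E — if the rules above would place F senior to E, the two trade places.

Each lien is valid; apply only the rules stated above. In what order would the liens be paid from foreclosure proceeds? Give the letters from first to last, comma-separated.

E, C, D, F, B, A

Effective dates after the stated exceptions: A relates back to Jan 15, 2019 (work commenced); D relates back to Nov 11, 2017 (work commenced).
F, as an ad valorem tax lien, has superpriority and ranks first.
Ordering the rest by effective date: C (Nov 5, 2016), D (Nov 11, 2017), E (Apr 22, 2018), B (Sep 29, 2018), A (Jan 15, 2019).
Because F would otherwise rank above E, the subordination swaps them.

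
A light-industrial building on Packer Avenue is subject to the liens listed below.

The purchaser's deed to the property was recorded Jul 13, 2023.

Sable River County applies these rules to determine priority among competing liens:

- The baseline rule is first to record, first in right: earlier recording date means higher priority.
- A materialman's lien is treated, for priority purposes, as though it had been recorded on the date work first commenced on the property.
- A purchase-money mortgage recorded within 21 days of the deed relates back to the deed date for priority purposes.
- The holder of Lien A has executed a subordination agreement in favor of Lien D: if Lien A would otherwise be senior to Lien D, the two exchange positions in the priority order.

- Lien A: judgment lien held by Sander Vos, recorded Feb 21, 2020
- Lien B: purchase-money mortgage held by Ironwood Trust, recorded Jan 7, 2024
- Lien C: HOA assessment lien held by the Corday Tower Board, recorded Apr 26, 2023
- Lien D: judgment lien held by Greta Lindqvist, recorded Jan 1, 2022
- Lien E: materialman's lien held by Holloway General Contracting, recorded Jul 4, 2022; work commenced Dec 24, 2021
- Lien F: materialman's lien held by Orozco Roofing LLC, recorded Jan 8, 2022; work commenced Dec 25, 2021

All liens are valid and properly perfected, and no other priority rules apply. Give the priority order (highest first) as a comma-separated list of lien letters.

D, E, F, A, C, B

Effective dates: B was recorded 178 days after the deed, outside the 21-day window, so it keeps its recording date; E's effective date is Dec 24, 2021, when work began; F's effective date is Dec 25, 2021, when work began.
By effective date, earliest first: A (Feb 21, 2020), E (Dec 24, 2021), F (Dec 25, 2021), D (Jan 1, 2022), C (Apr 26, 2023), B (Jan 7, 2024).
The subordination applies — A was senior to D — so A and D swap.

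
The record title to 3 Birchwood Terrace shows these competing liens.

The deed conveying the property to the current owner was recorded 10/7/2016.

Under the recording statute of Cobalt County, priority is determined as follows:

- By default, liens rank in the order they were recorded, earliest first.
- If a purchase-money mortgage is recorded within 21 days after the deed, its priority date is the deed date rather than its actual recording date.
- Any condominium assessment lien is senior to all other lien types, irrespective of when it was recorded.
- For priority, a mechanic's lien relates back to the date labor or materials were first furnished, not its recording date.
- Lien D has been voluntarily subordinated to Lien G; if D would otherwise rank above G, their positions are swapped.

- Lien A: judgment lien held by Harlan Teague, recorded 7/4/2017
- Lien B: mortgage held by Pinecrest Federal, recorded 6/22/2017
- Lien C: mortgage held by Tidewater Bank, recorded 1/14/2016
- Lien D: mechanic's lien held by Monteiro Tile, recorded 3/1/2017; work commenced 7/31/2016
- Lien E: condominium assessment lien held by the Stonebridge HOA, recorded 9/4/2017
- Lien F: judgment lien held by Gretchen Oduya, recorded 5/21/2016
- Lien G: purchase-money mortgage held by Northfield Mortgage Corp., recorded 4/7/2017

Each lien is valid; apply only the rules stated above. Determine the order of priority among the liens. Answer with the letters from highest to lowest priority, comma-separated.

E, C, F, G, D, B, A

First, effective dates: D's effective date is 7/31/2016, when work began; G was recorded 182 days after the deed — beyond 21 days — so no relation-back applies.
As a condominium assessment lien, E is senior to every other lien.
Ordering the rest by effective date: C (1/14/2016), F (5/21/2016), D (7/31/2016), G (4/7/2017), B (6/22/2017), A (7/4/2017).
The subordination applies — D was senior to G — so D and G swap.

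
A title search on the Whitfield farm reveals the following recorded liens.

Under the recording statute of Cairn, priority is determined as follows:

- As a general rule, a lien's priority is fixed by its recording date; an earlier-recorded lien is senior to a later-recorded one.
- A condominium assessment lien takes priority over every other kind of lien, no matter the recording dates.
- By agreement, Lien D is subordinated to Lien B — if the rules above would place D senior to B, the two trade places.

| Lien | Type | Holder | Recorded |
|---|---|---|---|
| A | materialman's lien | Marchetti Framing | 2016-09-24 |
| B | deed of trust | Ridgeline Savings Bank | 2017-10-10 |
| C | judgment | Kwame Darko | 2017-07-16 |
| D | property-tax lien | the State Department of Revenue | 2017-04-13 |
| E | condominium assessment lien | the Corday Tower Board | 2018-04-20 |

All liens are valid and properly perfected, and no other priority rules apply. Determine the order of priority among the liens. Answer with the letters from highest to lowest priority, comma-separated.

E is a condominium assessment lien, so it outranks all other liens regardless of date.
Remaining liens by effective date: A (2016-09-24), D (2017-04-13), C (2017-07-16), B (2017-10-10).
D would otherwise be senior to B, so under the subordination agreement D and B exchange positions.

E, A, B, C, D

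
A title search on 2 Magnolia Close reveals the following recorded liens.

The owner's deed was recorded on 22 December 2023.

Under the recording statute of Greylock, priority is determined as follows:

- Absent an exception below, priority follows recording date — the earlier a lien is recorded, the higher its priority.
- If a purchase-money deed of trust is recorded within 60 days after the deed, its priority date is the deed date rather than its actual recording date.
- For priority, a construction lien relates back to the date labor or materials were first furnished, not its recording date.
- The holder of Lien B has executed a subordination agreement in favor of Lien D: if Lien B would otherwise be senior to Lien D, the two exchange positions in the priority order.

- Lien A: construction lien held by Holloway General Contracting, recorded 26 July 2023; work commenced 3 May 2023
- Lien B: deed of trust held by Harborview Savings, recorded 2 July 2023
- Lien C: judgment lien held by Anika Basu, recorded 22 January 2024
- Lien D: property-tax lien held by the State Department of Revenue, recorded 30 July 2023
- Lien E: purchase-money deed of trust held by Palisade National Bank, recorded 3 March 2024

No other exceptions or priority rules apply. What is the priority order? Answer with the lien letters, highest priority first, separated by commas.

Effective dates after the stated exceptions: A's effective date is 3 May 2023, when work began; E missed the 60-day window (72 days after the deed), so its recording date stands.
By effective date, earliest first: A (3 May 2023), B (2 July 2023), D (30 July 2023), C (22 January 2024), E (3 March 2024).
B would otherwise be senior to D, so under the subordination agreement B and D exchange positions.

A, D, B, C, E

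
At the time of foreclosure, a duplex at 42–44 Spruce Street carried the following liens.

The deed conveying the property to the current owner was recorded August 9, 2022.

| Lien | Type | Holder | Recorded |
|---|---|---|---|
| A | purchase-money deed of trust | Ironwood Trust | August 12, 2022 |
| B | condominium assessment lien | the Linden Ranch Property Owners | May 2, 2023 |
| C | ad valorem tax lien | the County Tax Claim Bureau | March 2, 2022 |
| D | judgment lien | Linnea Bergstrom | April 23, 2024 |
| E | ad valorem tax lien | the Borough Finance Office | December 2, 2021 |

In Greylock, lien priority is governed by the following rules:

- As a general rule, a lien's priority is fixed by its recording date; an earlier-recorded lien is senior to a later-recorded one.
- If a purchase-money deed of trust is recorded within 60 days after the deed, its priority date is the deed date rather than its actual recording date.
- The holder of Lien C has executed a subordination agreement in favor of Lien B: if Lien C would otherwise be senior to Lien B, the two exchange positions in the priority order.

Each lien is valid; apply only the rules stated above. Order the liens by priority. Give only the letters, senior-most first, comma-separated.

Effective dates after the stated exceptions: A's effective date is the deed date, August 9, 2022.
Sorted by effective date: E (December 2, 2021), C (March 2, 2022), A (August 9, 2022), B (May 2, 2023), D (April 23, 2024).
C is senior to B before the subordination, so the two trade places.

E, B, A, C, D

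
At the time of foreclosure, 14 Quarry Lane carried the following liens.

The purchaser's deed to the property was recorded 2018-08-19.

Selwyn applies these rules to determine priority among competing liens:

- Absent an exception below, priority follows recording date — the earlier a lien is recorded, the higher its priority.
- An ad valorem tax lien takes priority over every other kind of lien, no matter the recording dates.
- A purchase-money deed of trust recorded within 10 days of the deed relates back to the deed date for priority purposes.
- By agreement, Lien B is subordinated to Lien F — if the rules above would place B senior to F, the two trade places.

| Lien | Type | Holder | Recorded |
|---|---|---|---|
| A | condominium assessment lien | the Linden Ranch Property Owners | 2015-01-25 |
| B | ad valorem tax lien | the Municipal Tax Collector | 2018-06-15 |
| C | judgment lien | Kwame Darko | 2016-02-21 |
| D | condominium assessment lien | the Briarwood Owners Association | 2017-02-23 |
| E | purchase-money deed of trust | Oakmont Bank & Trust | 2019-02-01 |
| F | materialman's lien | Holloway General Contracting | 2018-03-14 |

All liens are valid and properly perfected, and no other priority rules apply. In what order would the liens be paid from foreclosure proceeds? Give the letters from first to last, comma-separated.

F, A, C, D, B, E

Effective dates: E was recorded 166 days after the deed, outside the 10-day window, so it keeps its recording date.
B, as an ad valorem tax lien, has superpriority and ranks first.
Remaining liens by effective date: A (2015-01-25), C (2016-02-21), D (2017-02-23), F (2018-03-14), E (2019-02-01).
The subordination applies — B was senior to F — so B and F swap.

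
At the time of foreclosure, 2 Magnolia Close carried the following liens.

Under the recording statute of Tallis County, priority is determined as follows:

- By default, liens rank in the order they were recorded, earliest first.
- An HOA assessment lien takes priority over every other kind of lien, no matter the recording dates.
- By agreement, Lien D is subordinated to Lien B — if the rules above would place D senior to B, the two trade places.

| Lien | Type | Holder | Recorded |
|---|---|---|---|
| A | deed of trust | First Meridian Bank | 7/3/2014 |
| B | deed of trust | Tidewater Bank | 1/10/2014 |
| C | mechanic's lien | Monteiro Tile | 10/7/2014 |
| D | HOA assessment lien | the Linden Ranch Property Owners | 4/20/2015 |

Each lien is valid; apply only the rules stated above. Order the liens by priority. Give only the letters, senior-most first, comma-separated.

B, D, A, C

D is an HOA assessment lien and takes priority over every other lien.
Ordering the rest by effective date: B (1/10/2014), A (7/3/2014), C (10/7/2014).
The subordination applies — D was senior to B — so D and B swap.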